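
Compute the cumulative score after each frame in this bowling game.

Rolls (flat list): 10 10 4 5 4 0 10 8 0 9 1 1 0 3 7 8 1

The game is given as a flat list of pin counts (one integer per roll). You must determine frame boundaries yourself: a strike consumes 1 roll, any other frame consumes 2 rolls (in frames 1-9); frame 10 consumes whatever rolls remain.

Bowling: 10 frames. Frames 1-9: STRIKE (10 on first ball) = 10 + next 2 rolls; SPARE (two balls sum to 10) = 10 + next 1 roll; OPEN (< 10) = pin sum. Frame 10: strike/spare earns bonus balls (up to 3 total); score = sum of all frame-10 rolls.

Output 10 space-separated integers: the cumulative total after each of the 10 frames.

Frame 1: STRIKE. 10 + next two rolls (10+4) = 24. Cumulative: 24
Frame 2: STRIKE. 10 + next two rolls (4+5) = 19. Cumulative: 43
Frame 3: OPEN (4+5=9). Cumulative: 52
Frame 4: OPEN (4+0=4). Cumulative: 56
Frame 5: STRIKE. 10 + next two rolls (8+0) = 18. Cumulative: 74
Frame 6: OPEN (8+0=8). Cumulative: 82
Frame 7: SPARE (9+1=10). 10 + next roll (1) = 11. Cumulative: 93
Frame 8: OPEN (1+0=1). Cumulative: 94
Frame 9: SPARE (3+7=10). 10 + next roll (8) = 18. Cumulative: 112
Frame 10: OPEN. Sum of all frame-10 rolls (8+1) = 9. Cumulative: 121

Answer: 24 43 52 56 74 82 93 94 112 121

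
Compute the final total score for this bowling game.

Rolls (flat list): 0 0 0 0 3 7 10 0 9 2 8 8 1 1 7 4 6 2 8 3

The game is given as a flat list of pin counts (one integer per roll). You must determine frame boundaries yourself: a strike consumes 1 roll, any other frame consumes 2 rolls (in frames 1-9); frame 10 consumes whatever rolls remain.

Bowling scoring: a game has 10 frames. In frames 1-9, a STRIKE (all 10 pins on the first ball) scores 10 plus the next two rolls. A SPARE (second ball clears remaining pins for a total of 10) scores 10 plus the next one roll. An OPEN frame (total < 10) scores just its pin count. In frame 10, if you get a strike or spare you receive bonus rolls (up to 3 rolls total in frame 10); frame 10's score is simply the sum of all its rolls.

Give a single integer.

Answer: 108

Derivation:
Frame 1: OPEN (0+0=0). Cumulative: 0
Frame 2: OPEN (0+0=0). Cumulative: 0
Frame 3: SPARE (3+7=10). 10 + next roll (10) = 20. Cumulative: 20
Frame 4: STRIKE. 10 + next two rolls (0+9) = 19. Cumulative: 39
Frame 5: OPEN (0+9=9). Cumulative: 48
Frame 6: SPARE (2+8=10). 10 + next roll (8) = 18. Cumulative: 66
Frame 7: OPEN (8+1=9). Cumulative: 75
Frame 8: OPEN (1+7=8). Cumulative: 83
Frame 9: SPARE (4+6=10). 10 + next roll (2) = 12. Cumulative: 95
Frame 10: SPARE. Sum of all frame-10 rolls (2+8+3) = 13. Cumulative: 108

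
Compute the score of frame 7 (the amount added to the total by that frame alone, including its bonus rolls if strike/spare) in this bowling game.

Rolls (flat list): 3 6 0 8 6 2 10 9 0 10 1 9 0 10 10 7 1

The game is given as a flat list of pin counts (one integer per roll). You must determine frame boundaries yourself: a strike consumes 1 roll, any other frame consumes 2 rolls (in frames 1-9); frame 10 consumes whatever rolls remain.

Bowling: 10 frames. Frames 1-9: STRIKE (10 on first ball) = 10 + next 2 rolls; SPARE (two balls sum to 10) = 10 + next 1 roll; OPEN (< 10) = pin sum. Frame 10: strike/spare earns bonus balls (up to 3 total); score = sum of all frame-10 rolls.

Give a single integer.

Answer: 10

Derivation:
Frame 1: OPEN (3+6=9). Cumulative: 9
Frame 2: OPEN (0+8=8). Cumulative: 17
Frame 3: OPEN (6+2=8). Cumulative: 25
Frame 4: STRIKE. 10 + next two rolls (9+0) = 19. Cumulative: 44
Frame 5: OPEN (9+0=9). Cumulative: 53
Frame 6: STRIKE. 10 + next two rolls (1+9) = 20. Cumulative: 73
Frame 7: SPARE (1+9=10). 10 + next roll (0) = 10. Cumulative: 83
Frame 8: SPARE (0+10=10). 10 + next roll (10) = 20. Cumulative: 103
Frame 9: STRIKE. 10 + next two rolls (7+1) = 18. Cumulative: 121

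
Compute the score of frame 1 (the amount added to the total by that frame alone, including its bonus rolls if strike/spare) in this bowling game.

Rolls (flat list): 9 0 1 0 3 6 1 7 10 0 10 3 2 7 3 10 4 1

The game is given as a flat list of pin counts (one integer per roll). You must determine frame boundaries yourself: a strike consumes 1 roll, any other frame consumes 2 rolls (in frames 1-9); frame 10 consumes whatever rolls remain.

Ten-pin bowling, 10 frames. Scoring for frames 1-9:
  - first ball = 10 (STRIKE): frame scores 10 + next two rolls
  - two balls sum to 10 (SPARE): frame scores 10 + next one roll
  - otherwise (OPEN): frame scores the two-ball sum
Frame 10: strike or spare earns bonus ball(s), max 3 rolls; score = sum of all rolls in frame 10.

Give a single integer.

Answer: 9

Derivation:
Frame 1: OPEN (9+0=9). Cumulative: 9
Frame 2: OPEN (1+0=1). Cumulative: 10
Frame 3: OPEN (3+6=9). Cumulative: 19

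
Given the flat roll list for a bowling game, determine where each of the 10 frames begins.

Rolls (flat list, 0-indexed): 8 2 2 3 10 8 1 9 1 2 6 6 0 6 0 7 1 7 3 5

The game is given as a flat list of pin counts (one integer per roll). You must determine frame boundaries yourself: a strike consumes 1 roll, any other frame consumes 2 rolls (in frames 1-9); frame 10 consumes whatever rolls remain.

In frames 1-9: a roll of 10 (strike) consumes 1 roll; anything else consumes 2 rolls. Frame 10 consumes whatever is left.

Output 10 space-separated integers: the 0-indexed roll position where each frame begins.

Answer: 0 2 4 5 7 9 11 13 15 17

Derivation:
Frame 1 starts at roll index 0: rolls=8,2 (sum=10), consumes 2 rolls
Frame 2 starts at roll index 2: rolls=2,3 (sum=5), consumes 2 rolls
Frame 3 starts at roll index 4: roll=10 (strike), consumes 1 roll
Frame 4 starts at roll index 5: rolls=8,1 (sum=9), consumes 2 rolls
Frame 5 starts at roll index 7: rolls=9,1 (sum=10), consumes 2 rolls
Frame 6 starts at roll index 9: rolls=2,6 (sum=8), consumes 2 rolls
Frame 7 starts at roll index 11: rolls=6,0 (sum=6), consumes 2 rolls
Frame 8 starts at roll index 13: rolls=6,0 (sum=6), consumes 2 rolls
Frame 9 starts at roll index 15: rolls=7,1 (sum=8), consumes 2 rolls
Frame 10 starts at roll index 17: 3 remaining rolls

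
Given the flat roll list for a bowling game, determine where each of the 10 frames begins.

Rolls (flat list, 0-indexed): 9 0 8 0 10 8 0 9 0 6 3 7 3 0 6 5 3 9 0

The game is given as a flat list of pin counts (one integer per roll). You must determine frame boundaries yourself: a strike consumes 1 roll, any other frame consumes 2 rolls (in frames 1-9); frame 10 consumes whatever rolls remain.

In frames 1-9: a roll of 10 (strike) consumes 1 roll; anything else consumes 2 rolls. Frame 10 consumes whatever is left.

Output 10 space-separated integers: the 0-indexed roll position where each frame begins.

Answer: 0 2 4 5 7 9 11 13 15 17

Derivation:
Frame 1 starts at roll index 0: rolls=9,0 (sum=9), consumes 2 rolls
Frame 2 starts at roll index 2: rolls=8,0 (sum=8), consumes 2 rolls
Frame 3 starts at roll index 4: roll=10 (strike), consumes 1 roll
Frame 4 starts at roll index 5: rolls=8,0 (sum=8), consumes 2 rolls
Frame 5 starts at roll index 7: rolls=9,0 (sum=9), consumes 2 rolls
Frame 6 starts at roll index 9: rolls=6,3 (sum=9), consumes 2 rolls
Frame 7 starts at roll index 11: rolls=7,3 (sum=10), consumes 2 rolls
Frame 8 starts at roll index 13: rolls=0,6 (sum=6), consumes 2 rolls
Frame 9 starts at roll index 15: rolls=5,3 (sum=8), consumes 2 rolls
Frame 10 starts at roll index 17: 2 remaining rolls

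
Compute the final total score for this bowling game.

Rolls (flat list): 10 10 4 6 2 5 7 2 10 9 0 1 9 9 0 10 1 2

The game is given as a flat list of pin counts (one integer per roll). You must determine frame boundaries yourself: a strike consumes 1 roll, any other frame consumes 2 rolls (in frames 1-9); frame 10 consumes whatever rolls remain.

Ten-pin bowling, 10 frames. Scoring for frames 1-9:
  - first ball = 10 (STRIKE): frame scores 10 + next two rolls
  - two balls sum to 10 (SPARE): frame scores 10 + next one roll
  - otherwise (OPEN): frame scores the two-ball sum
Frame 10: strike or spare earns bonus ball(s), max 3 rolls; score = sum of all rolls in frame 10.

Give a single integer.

Answer: 141

Derivation:
Frame 1: STRIKE. 10 + next two rolls (10+4) = 24. Cumulative: 24
Frame 2: STRIKE. 10 + next two rolls (4+6) = 20. Cumulative: 44
Frame 3: SPARE (4+6=10). 10 + next roll (2) = 12. Cumulative: 56
Frame 4: OPEN (2+5=7). Cumulative: 63
Frame 5: OPEN (7+2=9). Cumulative: 72
Frame 6: STRIKE. 10 + next two rolls (9+0) = 19. Cumulative: 91
Frame 7: OPEN (9+0=9). Cumulative: 100
Frame 8: SPARE (1+9=10). 10 + next roll (9) = 19. Cumulative: 119
Frame 9: OPEN (9+0=9). Cumulative: 128
Frame 10: STRIKE. Sum of all frame-10 rolls (10+1+2) = 13. Cumulative: 141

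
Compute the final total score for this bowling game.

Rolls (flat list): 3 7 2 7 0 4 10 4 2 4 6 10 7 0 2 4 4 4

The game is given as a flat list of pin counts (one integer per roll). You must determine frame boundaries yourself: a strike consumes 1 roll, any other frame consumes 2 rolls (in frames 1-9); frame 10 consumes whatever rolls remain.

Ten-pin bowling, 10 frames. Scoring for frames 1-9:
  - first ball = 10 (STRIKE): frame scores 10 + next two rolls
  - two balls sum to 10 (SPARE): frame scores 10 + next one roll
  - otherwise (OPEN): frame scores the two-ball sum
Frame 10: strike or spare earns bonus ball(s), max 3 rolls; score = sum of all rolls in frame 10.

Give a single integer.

Frame 1: SPARE (3+7=10). 10 + next roll (2) = 12. Cumulative: 12
Frame 2: OPEN (2+7=9). Cumulative: 21
Frame 3: OPEN (0+4=4). Cumulative: 25
Frame 4: STRIKE. 10 + next two rolls (4+2) = 16. Cumulative: 41
Frame 5: OPEN (4+2=6). Cumulative: 47
Frame 6: SPARE (4+6=10). 10 + next roll (10) = 20. Cumulative: 67
Frame 7: STRIKE. 10 + next two rolls (7+0) = 17. Cumulative: 84
Frame 8: OPEN (7+0=7). Cumulative: 91
Frame 9: OPEN (2+4=6). Cumulative: 97
Frame 10: OPEN. Sum of all frame-10 rolls (4+4) = 8. Cumulative: 105

Answer: 105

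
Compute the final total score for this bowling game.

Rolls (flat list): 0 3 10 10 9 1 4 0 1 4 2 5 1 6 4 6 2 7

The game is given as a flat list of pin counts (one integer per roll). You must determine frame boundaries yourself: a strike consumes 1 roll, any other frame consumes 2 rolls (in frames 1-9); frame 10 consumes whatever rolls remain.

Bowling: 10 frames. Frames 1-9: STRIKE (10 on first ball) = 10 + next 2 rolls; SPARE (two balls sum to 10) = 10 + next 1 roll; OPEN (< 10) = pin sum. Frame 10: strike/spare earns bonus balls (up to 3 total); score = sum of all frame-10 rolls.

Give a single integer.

Frame 1: OPEN (0+3=3). Cumulative: 3
Frame 2: STRIKE. 10 + next two rolls (10+9) = 29. Cumulative: 32
Frame 3: STRIKE. 10 + next two rolls (9+1) = 20. Cumulative: 52
Frame 4: SPARE (9+1=10). 10 + next roll (4) = 14. Cumulative: 66
Frame 5: OPEN (4+0=4). Cumulative: 70
Frame 6: OPEN (1+4=5). Cumulative: 75
Frame 7: OPEN (2+5=7). Cumulative: 82
Frame 8: OPEN (1+6=7). Cumulative: 89
Frame 9: SPARE (4+6=10). 10 + next roll (2) = 12. Cumulative: 101
Frame 10: OPEN. Sum of all frame-10 rolls (2+7) = 9. Cumulative: 110

Answer: 110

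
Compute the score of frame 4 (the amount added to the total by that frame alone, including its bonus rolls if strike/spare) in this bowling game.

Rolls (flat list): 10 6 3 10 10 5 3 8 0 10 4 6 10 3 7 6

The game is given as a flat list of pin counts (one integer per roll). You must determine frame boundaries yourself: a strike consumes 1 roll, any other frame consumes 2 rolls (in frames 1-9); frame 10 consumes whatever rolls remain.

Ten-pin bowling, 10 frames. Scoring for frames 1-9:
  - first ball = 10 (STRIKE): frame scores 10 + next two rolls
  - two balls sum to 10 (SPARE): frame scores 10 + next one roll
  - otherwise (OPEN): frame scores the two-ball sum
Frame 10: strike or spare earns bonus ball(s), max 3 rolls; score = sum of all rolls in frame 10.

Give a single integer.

Frame 1: STRIKE. 10 + next two rolls (6+3) = 19. Cumulative: 19
Frame 2: OPEN (6+3=9). Cumulative: 28
Frame 3: STRIKE. 10 + next two rolls (10+5) = 25. Cumulative: 53
Frame 4: STRIKE. 10 + next two rolls (5+3) = 18. Cumulative: 71
Frame 5: OPEN (5+3=8). Cumulative: 79
Frame 6: OPEN (8+0=8). Cumulative: 87

Answer: 18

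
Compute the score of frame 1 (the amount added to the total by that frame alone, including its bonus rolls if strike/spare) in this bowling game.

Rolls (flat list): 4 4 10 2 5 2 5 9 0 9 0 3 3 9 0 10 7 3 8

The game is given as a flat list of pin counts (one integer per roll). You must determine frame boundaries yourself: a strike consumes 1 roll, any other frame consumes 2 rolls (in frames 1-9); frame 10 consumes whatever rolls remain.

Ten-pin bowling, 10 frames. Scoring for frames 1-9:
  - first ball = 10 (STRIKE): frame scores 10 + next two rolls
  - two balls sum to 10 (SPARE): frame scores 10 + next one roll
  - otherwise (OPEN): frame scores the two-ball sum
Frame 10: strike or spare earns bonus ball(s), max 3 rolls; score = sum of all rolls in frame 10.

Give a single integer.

Answer: 8

Derivation:
Frame 1: OPEN (4+4=8). Cumulative: 8
Frame 2: STRIKE. 10 + next two rolls (2+5) = 17. Cumulative: 25
Frame 3: OPEN (2+5=7). Cumulative: 32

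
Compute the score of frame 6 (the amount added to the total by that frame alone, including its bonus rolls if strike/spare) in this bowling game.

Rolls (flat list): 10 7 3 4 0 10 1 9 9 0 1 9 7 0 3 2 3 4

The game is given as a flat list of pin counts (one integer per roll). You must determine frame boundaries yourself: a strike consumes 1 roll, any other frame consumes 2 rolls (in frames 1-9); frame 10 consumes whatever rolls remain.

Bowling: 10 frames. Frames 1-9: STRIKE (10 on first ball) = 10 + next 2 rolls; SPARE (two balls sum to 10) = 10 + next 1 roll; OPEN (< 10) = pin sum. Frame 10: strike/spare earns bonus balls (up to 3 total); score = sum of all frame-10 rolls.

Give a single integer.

Frame 1: STRIKE. 10 + next two rolls (7+3) = 20. Cumulative: 20
Frame 2: SPARE (7+3=10). 10 + next roll (4) = 14. Cumulative: 34
Frame 3: OPEN (4+0=4). Cumulative: 38
Frame 4: STRIKE. 10 + next two rolls (1+9) = 20. Cumulative: 58
Frame 5: SPARE (1+9=10). 10 + next roll (9) = 19. Cumulative: 77
Frame 6: OPEN (9+0=9). Cumulative: 86
Frame 7: SPARE (1+9=10). 10 + next roll (7) = 17. Cumulative: 103
Frame 8: OPEN (7+0=7). Cumulative: 110

Answer: 9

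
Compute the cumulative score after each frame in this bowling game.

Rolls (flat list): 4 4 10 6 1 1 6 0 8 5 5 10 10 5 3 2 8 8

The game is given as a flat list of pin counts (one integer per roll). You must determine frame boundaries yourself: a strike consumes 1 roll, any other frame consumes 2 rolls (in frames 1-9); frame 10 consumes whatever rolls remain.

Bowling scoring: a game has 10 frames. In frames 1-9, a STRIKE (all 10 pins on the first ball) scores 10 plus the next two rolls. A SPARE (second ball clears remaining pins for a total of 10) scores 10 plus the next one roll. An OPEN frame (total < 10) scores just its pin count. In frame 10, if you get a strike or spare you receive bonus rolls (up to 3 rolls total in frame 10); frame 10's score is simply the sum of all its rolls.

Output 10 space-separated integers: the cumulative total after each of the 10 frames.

Answer: 8 25 32 39 47 67 92 110 118 136

Derivation:
Frame 1: OPEN (4+4=8). Cumulative: 8
Frame 2: STRIKE. 10 + next two rolls (6+1) = 17. Cumulative: 25
Frame 3: OPEN (6+1=7). Cumulative: 32
Frame 4: OPEN (1+6=7). Cumulative: 39
Frame 5: OPEN (0+8=8). Cumulative: 47
Frame 6: SPARE (5+5=10). 10 + next roll (10) = 20. Cumulative: 67
Frame 7: STRIKE. 10 + next two rolls (10+5) = 25. Cumulative: 92
Frame 8: STRIKE. 10 + next two rolls (5+3) = 18. Cumulative: 110
Frame 9: OPEN (5+3=8). Cumulative: 118
Frame 10: SPARE. Sum of all frame-10 rolls (2+8+8) = 18. Cumulative: 136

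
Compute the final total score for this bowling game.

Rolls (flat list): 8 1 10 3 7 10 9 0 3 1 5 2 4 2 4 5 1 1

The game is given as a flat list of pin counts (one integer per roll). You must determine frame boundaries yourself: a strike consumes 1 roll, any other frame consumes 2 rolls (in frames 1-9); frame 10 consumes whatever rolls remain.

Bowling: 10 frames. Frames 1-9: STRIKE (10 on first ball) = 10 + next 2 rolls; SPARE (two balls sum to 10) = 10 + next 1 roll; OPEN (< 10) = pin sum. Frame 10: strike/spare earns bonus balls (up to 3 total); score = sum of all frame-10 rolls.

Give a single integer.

Answer: 105

Derivation:
Frame 1: OPEN (8+1=9). Cumulative: 9
Frame 2: STRIKE. 10 + next two rolls (3+7) = 20. Cumulative: 29
Frame 3: SPARE (3+7=10). 10 + next roll (10) = 20. Cumulative: 49
Frame 4: STRIKE. 10 + next two rolls (9+0) = 19. Cumulative: 68
Frame 5: OPEN (9+0=9). Cumulative: 77
Frame 6: OPEN (3+1=4). Cumulative: 81
Frame 7: OPEN (5+2=7). Cumulative: 88
Frame 8: OPEN (4+2=6). Cumulative: 94
Frame 9: OPEN (4+5=9). Cumulative: 103
Frame 10: OPEN. Sum of all frame-10 rolls (1+1) = 2. Cumulative: 105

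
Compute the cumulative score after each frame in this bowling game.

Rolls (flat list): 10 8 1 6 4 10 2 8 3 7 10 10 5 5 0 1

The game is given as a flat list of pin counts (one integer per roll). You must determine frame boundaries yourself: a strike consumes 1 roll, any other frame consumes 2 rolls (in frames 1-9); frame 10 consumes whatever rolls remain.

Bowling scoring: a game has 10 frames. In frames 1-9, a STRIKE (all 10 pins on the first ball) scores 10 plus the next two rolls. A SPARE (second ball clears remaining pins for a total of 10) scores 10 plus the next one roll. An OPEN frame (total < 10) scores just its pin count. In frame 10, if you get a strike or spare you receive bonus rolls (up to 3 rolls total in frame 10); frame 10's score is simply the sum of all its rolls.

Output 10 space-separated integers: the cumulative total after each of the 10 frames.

Frame 1: STRIKE. 10 + next two rolls (8+1) = 19. Cumulative: 19
Frame 2: OPEN (8+1=9). Cumulative: 28
Frame 3: SPARE (6+4=10). 10 + next roll (10) = 20. Cumulative: 48
Frame 4: STRIKE. 10 + next two rolls (2+8) = 20. Cumulative: 68
Frame 5: SPARE (2+8=10). 10 + next roll (3) = 13. Cumulative: 81
Frame 6: SPARE (3+7=10). 10 + next roll (10) = 20. Cumulative: 101
Frame 7: STRIKE. 10 + next two rolls (10+5) = 25. Cumulative: 126
Frame 8: STRIKE. 10 + next two rolls (5+5) = 20. Cumulative: 146
Frame 9: SPARE (5+5=10). 10 + next roll (0) = 10. Cumulative: 156
Frame 10: OPEN. Sum of all frame-10 rolls (0+1) = 1. Cumulative: 157

Answer: 19 28 48 68 81 101 126 146 156 157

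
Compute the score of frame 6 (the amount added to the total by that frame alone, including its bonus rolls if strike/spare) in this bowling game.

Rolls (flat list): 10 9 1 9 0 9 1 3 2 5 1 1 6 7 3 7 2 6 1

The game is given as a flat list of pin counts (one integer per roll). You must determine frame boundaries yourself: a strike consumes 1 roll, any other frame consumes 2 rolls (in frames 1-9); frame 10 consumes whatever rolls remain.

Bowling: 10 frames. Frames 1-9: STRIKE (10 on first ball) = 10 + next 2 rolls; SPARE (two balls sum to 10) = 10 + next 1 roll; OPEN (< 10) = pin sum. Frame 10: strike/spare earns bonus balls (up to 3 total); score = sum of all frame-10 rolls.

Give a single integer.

Frame 1: STRIKE. 10 + next two rolls (9+1) = 20. Cumulative: 20
Frame 2: SPARE (9+1=10). 10 + next roll (9) = 19. Cumulative: 39
Frame 3: OPEN (9+0=9). Cumulative: 48
Frame 4: SPARE (9+1=10). 10 + next roll (3) = 13. Cumulative: 61
Frame 5: OPEN (3+2=5). Cumulative: 66
Frame 6: OPEN (5+1=6). Cumulative: 72
Frame 7: OPEN (1+6=7). Cumulative: 79
Frame 8: SPARE (7+3=10). 10 + next roll (7) = 17. Cumulative: 96

Answer: 6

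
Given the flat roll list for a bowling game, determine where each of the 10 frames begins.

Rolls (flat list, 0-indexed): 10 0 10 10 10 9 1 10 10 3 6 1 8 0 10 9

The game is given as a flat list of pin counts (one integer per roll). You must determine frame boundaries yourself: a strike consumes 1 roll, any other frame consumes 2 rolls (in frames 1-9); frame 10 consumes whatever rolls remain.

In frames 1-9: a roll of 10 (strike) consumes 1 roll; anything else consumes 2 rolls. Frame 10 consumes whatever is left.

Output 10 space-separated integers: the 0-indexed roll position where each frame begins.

Answer: 0 1 3 4 5 7 8 9 11 13

Derivation:
Frame 1 starts at roll index 0: roll=10 (strike), consumes 1 roll
Frame 2 starts at roll index 1: rolls=0,10 (sum=10), consumes 2 rolls
Frame 3 starts at roll index 3: roll=10 (strike), consumes 1 roll
Frame 4 starts at roll index 4: roll=10 (strike), consumes 1 roll
Frame 5 starts at roll index 5: rolls=9,1 (sum=10), consumes 2 rolls
Frame 6 starts at roll index 7: roll=10 (strike), consumes 1 roll
Frame 7 starts at roll index 8: roll=10 (strike), consumes 1 roll
Frame 8 starts at roll index 9: rolls=3,6 (sum=9), consumes 2 rolls
Frame 9 starts at roll index 11: rolls=1,8 (sum=9), consumes 2 rolls
Frame 10 starts at roll index 13: 3 remaining rolls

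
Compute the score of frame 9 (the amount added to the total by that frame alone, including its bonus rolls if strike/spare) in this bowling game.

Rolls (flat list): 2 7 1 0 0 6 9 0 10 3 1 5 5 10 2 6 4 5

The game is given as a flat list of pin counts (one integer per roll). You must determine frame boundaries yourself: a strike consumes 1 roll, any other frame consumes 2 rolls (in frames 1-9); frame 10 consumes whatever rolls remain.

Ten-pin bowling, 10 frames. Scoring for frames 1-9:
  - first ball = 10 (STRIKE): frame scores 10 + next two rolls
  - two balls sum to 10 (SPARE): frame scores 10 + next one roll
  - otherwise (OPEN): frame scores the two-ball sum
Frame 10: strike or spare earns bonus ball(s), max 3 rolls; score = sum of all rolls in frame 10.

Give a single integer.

Answer: 8

Derivation:
Frame 1: OPEN (2+7=9). Cumulative: 9
Frame 2: OPEN (1+0=1). Cumulative: 10
Frame 3: OPEN (0+6=6). Cumulative: 16
Frame 4: OPEN (9+0=9). Cumulative: 25
Frame 5: STRIKE. 10 + next two rolls (3+1) = 14. Cumulative: 39
Frame 6: OPEN (3+1=4). Cumulative: 43
Frame 7: SPARE (5+5=10). 10 + next roll (10) = 20. Cumulative: 63
Frame 8: STRIKE. 10 + next two rolls (2+6) = 18. Cumulative: 81
Frame 9: OPEN (2+6=8). Cumulative: 89
Frame 10: OPEN. Sum of all frame-10 rolls (4+5) = 9. Cumulative: 98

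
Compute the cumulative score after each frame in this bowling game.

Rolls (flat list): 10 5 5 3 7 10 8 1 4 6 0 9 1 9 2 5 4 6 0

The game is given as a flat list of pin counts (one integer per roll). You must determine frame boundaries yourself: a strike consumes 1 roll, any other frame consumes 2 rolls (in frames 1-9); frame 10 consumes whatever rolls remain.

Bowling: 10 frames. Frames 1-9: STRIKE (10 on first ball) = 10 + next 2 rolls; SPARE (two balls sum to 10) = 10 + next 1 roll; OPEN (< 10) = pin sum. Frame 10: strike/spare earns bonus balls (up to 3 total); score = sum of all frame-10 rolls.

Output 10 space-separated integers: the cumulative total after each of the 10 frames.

Frame 1: STRIKE. 10 + next two rolls (5+5) = 20. Cumulative: 20
Frame 2: SPARE (5+5=10). 10 + next roll (3) = 13. Cumulative: 33
Frame 3: SPARE (3+7=10). 10 + next roll (10) = 20. Cumulative: 53
Frame 4: STRIKE. 10 + next two rolls (8+1) = 19. Cumulative: 72
Frame 5: OPEN (8+1=9). Cumulative: 81
Frame 6: SPARE (4+6=10). 10 + next roll (0) = 10. Cumulative: 91
Frame 7: OPEN (0+9=9). Cumulative: 100
Frame 8: SPARE (1+9=10). 10 + next roll (2) = 12. Cumulative: 112
Frame 9: OPEN (2+5=7). Cumulative: 119
Frame 10: SPARE. Sum of all frame-10 rolls (4+6+0) = 10. Cumulative: 129

Answer: 20 33 53 72 81 91 100 112 119 129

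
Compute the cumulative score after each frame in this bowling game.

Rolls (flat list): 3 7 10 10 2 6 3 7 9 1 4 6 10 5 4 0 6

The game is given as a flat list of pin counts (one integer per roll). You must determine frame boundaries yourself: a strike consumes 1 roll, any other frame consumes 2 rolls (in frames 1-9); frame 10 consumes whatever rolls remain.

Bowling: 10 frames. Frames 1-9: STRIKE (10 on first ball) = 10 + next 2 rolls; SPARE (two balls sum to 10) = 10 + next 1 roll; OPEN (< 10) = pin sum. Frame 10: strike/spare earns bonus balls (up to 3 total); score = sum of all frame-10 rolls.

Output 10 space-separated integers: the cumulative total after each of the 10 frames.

Frame 1: SPARE (3+7=10). 10 + next roll (10) = 20. Cumulative: 20
Frame 2: STRIKE. 10 + next two rolls (10+2) = 22. Cumulative: 42
Frame 3: STRIKE. 10 + next two rolls (2+6) = 18. Cumulative: 60
Frame 4: OPEN (2+6=8). Cumulative: 68
Frame 5: SPARE (3+7=10). 10 + next roll (9) = 19. Cumulative: 87
Frame 6: SPARE (9+1=10). 10 + next roll (4) = 14. Cumulative: 101
Frame 7: SPARE (4+6=10). 10 + next roll (10) = 20. Cumulative: 121
Frame 8: STRIKE. 10 + next two rolls (5+4) = 19. Cumulative: 140
Frame 9: OPEN (5+4=9). Cumulative: 149
Frame 10: OPEN. Sum of all frame-10 rolls (0+6) = 6. Cumulative: 155

Answer: 20 42 60 68 87 101 121 140 149 155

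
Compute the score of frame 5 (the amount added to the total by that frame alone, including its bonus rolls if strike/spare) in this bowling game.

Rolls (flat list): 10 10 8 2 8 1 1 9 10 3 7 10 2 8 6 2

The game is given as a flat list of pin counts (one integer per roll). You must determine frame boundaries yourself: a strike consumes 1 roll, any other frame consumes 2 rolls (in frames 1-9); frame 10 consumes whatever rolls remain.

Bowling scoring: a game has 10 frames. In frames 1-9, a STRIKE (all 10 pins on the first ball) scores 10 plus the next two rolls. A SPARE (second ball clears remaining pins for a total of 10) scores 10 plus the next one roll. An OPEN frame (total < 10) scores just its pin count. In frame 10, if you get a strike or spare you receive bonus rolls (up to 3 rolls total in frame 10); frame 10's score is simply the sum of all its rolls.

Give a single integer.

Frame 1: STRIKE. 10 + next two rolls (10+8) = 28. Cumulative: 28
Frame 2: STRIKE. 10 + next two rolls (8+2) = 20. Cumulative: 48
Frame 3: SPARE (8+2=10). 10 + next roll (8) = 18. Cumulative: 66
Frame 4: OPEN (8+1=9). Cumulative: 75
Frame 5: SPARE (1+9=10). 10 + next roll (10) = 20. Cumulative: 95
Frame 6: STRIKE. 10 + next two rolls (3+7) = 20. Cumulative: 115
Frame 7: SPARE (3+7=10). 10 + next roll (10) = 20. Cumulative: 135

Answer: 20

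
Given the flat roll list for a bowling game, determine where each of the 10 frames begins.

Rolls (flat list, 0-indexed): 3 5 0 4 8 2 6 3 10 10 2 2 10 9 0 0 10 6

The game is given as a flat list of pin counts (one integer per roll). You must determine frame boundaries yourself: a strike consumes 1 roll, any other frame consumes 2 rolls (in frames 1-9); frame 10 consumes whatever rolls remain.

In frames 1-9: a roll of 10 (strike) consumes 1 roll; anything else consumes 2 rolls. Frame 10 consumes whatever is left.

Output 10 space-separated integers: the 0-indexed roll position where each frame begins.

Answer: 0 2 4 6 8 9 10 12 13 15

Derivation:
Frame 1 starts at roll index 0: rolls=3,5 (sum=8), consumes 2 rolls
Frame 2 starts at roll index 2: rolls=0,4 (sum=4), consumes 2 rolls
Frame 3 starts at roll index 4: rolls=8,2 (sum=10), consumes 2 rolls
Frame 4 starts at roll index 6: rolls=6,3 (sum=9), consumes 2 rolls
Frame 5 starts at roll index 8: roll=10 (strike), consumes 1 roll
Frame 6 starts at roll index 9: roll=10 (strike), consumes 1 roll
Frame 7 starts at roll index 10: rolls=2,2 (sum=4), consumes 2 rolls
Frame 8 starts at roll index 12: roll=10 (strike), consumes 1 roll
Frame 9 starts at roll index 13: rolls=9,0 (sum=9), consumes 2 rolls
Frame 10 starts at roll index 15: 3 remaining rolls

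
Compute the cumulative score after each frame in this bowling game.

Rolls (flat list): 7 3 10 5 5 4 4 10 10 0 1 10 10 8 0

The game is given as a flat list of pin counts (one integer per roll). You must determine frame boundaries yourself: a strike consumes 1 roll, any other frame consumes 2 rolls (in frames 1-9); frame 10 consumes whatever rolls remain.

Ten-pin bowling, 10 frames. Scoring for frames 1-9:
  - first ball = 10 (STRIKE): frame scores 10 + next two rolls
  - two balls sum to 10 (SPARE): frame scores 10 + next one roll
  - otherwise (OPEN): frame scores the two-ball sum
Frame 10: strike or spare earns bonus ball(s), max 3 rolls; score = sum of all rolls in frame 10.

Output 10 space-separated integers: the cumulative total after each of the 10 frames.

Answer: 20 40 54 62 82 93 94 122 140 148

Derivation:
Frame 1: SPARE (7+3=10). 10 + next roll (10) = 20. Cumulative: 20
Frame 2: STRIKE. 10 + next two rolls (5+5) = 20. Cumulative: 40
Frame 3: SPARE (5+5=10). 10 + next roll (4) = 14. Cumulative: 54
Frame 4: OPEN (4+4=8). Cumulative: 62
Frame 5: STRIKE. 10 + next two rolls (10+0) = 20. Cumulative: 82
Frame 6: STRIKE. 10 + next two rolls (0+1) = 11. Cumulative: 93
Frame 7: OPEN (0+1=1). Cumulative: 94
Frame 8: STRIKE. 10 + next two rolls (10+8) = 28. Cumulative: 122
Frame 9: STRIKE. 10 + next two rolls (8+0) = 18. Cumulative: 140
Frame 10: OPEN. Sum of all frame-10 rolls (8+0) = 8. Cumulative: 148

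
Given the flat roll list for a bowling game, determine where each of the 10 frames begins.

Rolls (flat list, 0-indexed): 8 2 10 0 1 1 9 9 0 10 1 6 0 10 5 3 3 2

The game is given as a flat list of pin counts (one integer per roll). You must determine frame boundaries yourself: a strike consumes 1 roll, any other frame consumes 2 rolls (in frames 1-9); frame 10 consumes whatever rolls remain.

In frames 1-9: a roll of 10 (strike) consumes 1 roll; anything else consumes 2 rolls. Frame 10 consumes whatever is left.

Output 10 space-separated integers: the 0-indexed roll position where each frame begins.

Frame 1 starts at roll index 0: rolls=8,2 (sum=10), consumes 2 rolls
Frame 2 starts at roll index 2: roll=10 (strike), consumes 1 roll
Frame 3 starts at roll index 3: rolls=0,1 (sum=1), consumes 2 rolls
Frame 4 starts at roll index 5: rolls=1,9 (sum=10), consumes 2 rolls
Frame 5 starts at roll index 7: rolls=9,0 (sum=9), consumes 2 rolls
Frame 6 starts at roll index 9: roll=10 (strike), consumes 1 roll
Frame 7 starts at roll index 10: rolls=1,6 (sum=7), consumes 2 rolls
Frame 8 starts at roll index 12: rolls=0,10 (sum=10), consumes 2 rolls
Frame 9 starts at roll index 14: rolls=5,3 (sum=8), consumes 2 rolls
Frame 10 starts at roll index 16: 2 remaining rolls

Answer: 0 2 3 5 7 9 10 12 14 16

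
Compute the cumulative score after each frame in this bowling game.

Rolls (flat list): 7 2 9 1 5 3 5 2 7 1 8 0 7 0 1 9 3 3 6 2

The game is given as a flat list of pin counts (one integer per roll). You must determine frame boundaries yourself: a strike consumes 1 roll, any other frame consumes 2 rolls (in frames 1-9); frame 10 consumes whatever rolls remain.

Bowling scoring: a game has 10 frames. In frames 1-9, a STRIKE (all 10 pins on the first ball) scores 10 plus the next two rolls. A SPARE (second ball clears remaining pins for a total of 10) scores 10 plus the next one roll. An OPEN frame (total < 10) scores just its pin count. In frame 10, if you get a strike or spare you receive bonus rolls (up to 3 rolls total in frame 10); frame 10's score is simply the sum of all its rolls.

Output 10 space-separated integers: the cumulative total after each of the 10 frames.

Frame 1: OPEN (7+2=9). Cumulative: 9
Frame 2: SPARE (9+1=10). 10 + next roll (5) = 15. Cumulative: 24
Frame 3: OPEN (5+3=8). Cumulative: 32
Frame 4: OPEN (5+2=7). Cumulative: 39
Frame 5: OPEN (7+1=8). Cumulative: 47
Frame 6: OPEN (8+0=8). Cumulative: 55
Frame 7: OPEN (7+0=7). Cumulative: 62
Frame 8: SPARE (1+9=10). 10 + next roll (3) = 13. Cumulative: 75
Frame 9: OPEN (3+3=6). Cumulative: 81
Frame 10: OPEN. Sum of all frame-10 rolls (6+2) = 8. Cumulative: 89

Answer: 9 24 32 39 47 55 62 75 81 89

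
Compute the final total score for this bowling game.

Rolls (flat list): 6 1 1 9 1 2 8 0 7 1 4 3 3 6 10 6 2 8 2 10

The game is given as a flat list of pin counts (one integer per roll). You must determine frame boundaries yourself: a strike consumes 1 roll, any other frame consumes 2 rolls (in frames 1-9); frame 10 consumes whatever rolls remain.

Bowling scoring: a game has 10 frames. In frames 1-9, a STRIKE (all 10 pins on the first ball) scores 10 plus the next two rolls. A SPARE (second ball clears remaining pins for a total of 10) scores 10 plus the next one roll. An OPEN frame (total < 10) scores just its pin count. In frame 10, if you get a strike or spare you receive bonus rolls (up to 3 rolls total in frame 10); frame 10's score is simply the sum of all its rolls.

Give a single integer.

Frame 1: OPEN (6+1=7). Cumulative: 7
Frame 2: SPARE (1+9=10). 10 + next roll (1) = 11. Cumulative: 18
Frame 3: OPEN (1+2=3). Cumulative: 21
Frame 4: OPEN (8+0=8). Cumulative: 29
Frame 5: OPEN (7+1=8). Cumulative: 37
Frame 6: OPEN (4+3=7). Cumulative: 44
Frame 7: OPEN (3+6=9). Cumulative: 53
Frame 8: STRIKE. 10 + next two rolls (6+2) = 18. Cumulative: 71
Frame 9: OPEN (6+2=8). Cumulative: 79
Frame 10: SPARE. Sum of all frame-10 rolls (8+2+10) = 20. Cumulative: 99

Answer: 99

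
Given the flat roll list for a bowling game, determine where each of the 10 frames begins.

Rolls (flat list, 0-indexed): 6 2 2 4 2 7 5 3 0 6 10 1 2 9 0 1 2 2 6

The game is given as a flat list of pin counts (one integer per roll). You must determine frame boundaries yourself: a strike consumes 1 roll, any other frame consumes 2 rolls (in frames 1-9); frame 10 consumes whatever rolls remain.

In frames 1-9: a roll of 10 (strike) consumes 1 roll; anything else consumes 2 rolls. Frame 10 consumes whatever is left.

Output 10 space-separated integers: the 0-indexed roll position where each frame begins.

Answer: 0 2 4 6 8 10 11 13 15 17

Derivation:
Frame 1 starts at roll index 0: rolls=6,2 (sum=8), consumes 2 rolls
Frame 2 starts at roll index 2: rolls=2,4 (sum=6), consumes 2 rolls
Frame 3 starts at roll index 4: rolls=2,7 (sum=9), consumes 2 rolls
Frame 4 starts at roll index 6: rolls=5,3 (sum=8), consumes 2 rolls
Frame 5 starts at roll index 8: rolls=0,6 (sum=6), consumes 2 rolls
Frame 6 starts at roll index 10: roll=10 (strike), consumes 1 roll
Frame 7 starts at roll index 11: rolls=1,2 (sum=3), consumes 2 rolls
Frame 8 starts at roll index 13: rolls=9,0 (sum=9), consumes 2 rolls
Frame 9 starts at roll index 15: rolls=1,2 (sum=3), consumes 2 rolls
Frame 10 starts at roll index 17: 2 remaining rolls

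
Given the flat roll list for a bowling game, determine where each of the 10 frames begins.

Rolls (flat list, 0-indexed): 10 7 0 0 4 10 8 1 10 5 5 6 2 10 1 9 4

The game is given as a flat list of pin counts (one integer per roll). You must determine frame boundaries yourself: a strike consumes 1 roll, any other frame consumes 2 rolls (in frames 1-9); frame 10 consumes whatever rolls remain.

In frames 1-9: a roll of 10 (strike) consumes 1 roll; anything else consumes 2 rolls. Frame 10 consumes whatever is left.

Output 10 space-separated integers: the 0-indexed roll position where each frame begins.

Answer: 0 1 3 5 6 8 9 11 13 14

Derivation:
Frame 1 starts at roll index 0: roll=10 (strike), consumes 1 roll
Frame 2 starts at roll index 1: rolls=7,0 (sum=7), consumes 2 rolls
Frame 3 starts at roll index 3: rolls=0,4 (sum=4), consumes 2 rolls
Frame 4 starts at roll index 5: roll=10 (strike), consumes 1 roll
Frame 5 starts at roll index 6: rolls=8,1 (sum=9), consumes 2 rolls
Frame 6 starts at roll index 8: roll=10 (strike), consumes 1 roll
Frame 7 starts at roll index 9: rolls=5,5 (sum=10), consumes 2 rolls
Frame 8 starts at roll index 11: rolls=6,2 (sum=8), consumes 2 rolls
Frame 9 starts at roll index 13: roll=10 (strike), consumes 1 roll
Frame 10 starts at roll index 14: 3 remaining rolls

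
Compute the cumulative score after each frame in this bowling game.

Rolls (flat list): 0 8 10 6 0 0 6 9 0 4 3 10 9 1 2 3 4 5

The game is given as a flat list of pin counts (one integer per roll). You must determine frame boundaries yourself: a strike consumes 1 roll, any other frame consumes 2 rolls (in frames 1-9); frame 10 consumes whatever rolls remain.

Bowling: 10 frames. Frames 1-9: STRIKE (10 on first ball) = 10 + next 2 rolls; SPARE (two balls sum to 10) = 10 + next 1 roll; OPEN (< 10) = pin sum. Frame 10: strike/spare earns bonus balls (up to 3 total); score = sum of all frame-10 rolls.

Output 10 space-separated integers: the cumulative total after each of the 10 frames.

Frame 1: OPEN (0+8=8). Cumulative: 8
Frame 2: STRIKE. 10 + next two rolls (6+0) = 16. Cumulative: 24
Frame 3: OPEN (6+0=6). Cumulative: 30
Frame 4: OPEN (0+6=6). Cumulative: 36
Frame 5: OPEN (9+0=9). Cumulative: 45
Frame 6: OPEN (4+3=7). Cumulative: 52
Frame 7: STRIKE. 10 + next two rolls (9+1) = 20. Cumulative: 72
Frame 8: SPARE (9+1=10). 10 + next roll (2) = 12. Cumulative: 84
Frame 9: OPEN (2+3=5). Cumulative: 89
Frame 10: OPEN. Sum of all frame-10 rolls (4+5) = 9. Cumulative: 98

Answer: 8 24 30 36 45 52 72 84 89 98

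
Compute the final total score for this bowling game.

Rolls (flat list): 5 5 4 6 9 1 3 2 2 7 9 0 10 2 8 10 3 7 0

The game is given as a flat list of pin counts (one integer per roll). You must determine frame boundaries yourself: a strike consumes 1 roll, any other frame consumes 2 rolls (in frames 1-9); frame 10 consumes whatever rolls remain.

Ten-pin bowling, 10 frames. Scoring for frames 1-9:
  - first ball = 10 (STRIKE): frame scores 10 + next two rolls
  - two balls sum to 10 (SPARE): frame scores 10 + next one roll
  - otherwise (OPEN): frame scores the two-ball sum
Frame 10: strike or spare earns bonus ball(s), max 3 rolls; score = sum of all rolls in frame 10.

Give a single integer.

Answer: 139

Derivation:
Frame 1: SPARE (5+5=10). 10 + next roll (4) = 14. Cumulative: 14
Frame 2: SPARE (4+6=10). 10 + next roll (9) = 19. Cumulative: 33
Frame 3: SPARE (9+1=10). 10 + next roll (3) = 13. Cumulative: 46
Frame 4: OPEN (3+2=5). Cumulative: 51
Frame 5: OPEN (2+7=9). Cumulative: 60
Frame 6: OPEN (9+0=9). Cumulative: 69
Frame 7: STRIKE. 10 + next two rolls (2+8) = 20. Cumulative: 89
Frame 8: SPARE (2+8=10). 10 + next roll (10) = 20. Cumulative: 109
Frame 9: STRIKE. 10 + next two rolls (3+7) = 20. Cumulative: 129
Frame 10: SPARE. Sum of all frame-10 rolls (3+7+0) = 10. Cumulative: 139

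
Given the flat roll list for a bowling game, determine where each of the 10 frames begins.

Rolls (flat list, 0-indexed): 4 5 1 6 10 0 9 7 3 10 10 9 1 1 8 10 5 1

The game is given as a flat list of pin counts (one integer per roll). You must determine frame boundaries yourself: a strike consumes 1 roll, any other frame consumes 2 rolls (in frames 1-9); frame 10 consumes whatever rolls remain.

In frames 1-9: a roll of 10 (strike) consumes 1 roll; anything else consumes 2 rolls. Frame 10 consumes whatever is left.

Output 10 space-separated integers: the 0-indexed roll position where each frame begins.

Frame 1 starts at roll index 0: rolls=4,5 (sum=9), consumes 2 rolls
Frame 2 starts at roll index 2: rolls=1,6 (sum=7), consumes 2 rolls
Frame 3 starts at roll index 4: roll=10 (strike), consumes 1 roll
Frame 4 starts at roll index 5: rolls=0,9 (sum=9), consumes 2 rolls
Frame 5 starts at roll index 7: rolls=7,3 (sum=10), consumes 2 rolls
Frame 6 starts at roll index 9: roll=10 (strike), consumes 1 roll
Frame 7 starts at roll index 10: roll=10 (strike), consumes 1 roll
Frame 8 starts at roll index 11: rolls=9,1 (sum=10), consumes 2 rolls
Frame 9 starts at roll index 13: rolls=1,8 (sum=9), consumes 2 rolls
Frame 10 starts at roll index 15: 3 remaining rolls

Answer: 0 2 4 5 7 9 10 11 13 15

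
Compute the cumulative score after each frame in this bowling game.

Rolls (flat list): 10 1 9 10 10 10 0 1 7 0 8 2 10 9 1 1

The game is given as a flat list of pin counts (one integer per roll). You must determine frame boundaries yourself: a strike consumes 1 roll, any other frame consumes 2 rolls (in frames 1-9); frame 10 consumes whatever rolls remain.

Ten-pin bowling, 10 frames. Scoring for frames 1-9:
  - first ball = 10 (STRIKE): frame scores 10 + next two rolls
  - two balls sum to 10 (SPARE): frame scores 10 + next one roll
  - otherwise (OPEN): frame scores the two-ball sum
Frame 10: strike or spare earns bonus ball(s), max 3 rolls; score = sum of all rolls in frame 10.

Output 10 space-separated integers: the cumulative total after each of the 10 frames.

Frame 1: STRIKE. 10 + next two rolls (1+9) = 20. Cumulative: 20
Frame 2: SPARE (1+9=10). 10 + next roll (10) = 20. Cumulative: 40
Frame 3: STRIKE. 10 + next two rolls (10+10) = 30. Cumulative: 70
Frame 4: STRIKE. 10 + next two rolls (10+0) = 20. Cumulative: 90
Frame 5: STRIKE. 10 + next two rolls (0+1) = 11. Cumulative: 101
Frame 6: OPEN (0+1=1). Cumulative: 102
Frame 7: OPEN (7+0=7). Cumulative: 109
Frame 8: SPARE (8+2=10). 10 + next roll (10) = 20. Cumulative: 129
Frame 9: STRIKE. 10 + next two rolls (9+1) = 20. Cumulative: 149
Frame 10: SPARE. Sum of all frame-10 rolls (9+1+1) = 11. Cumulative: 160

Answer: 20 40 70 90 101 102 109 129 149 160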